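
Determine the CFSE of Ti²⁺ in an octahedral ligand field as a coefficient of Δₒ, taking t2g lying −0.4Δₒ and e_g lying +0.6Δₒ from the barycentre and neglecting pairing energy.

Group 4 minus oxidation state +2 gives a d² configuration for Ti²⁺.
Configuration: t2g^2 e_g^0.
CFSE = 2(-0.4Δₒ) + 0(0.6Δₒ) = -0.8Δₒ + 0.0Δₒ = -0.8Δₒ.

-0.8 Δₒ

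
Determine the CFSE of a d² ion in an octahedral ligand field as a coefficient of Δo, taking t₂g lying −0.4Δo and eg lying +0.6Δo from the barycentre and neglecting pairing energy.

For octahedral d² the high- and low-spin configurations coincide.
Configuration: t₂g² eg⁰.
CFSE = 2(-0.4Δo) + 0(0.6Δo) = -0.8Δo + 0.0Δo = -0.8Δo.

-0.8 Δo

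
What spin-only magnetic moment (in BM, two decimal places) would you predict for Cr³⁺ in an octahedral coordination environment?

Group 6 minus oxidation state +3 gives a d³ configuration for Cr³⁺.
Configuration: t₂g³ eg⁰ → 3 unpaired electrons.
μ(spin-only) = √[3(3+2)] = √15 ≈ 3.87 BM.

3.87 BM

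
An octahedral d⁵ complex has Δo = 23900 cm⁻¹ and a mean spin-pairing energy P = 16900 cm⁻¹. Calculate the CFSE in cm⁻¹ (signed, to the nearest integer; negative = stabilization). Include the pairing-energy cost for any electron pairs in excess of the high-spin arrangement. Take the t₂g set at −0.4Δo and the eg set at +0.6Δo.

-14000

With Δo > P the complex is low-spin.
Filling d⁵ accordingly: t₂g⁵ eg⁰.
Orbital CFSE = -2.0Δo = -2.0 × 23900 = -47800 cm⁻¹.
Excess pairs vs high-spin: 2 − 0 = 2; pairing cost = +33800 cm⁻¹.
Net CFSE = -47800 + 33800 = -14000 cm⁻¹.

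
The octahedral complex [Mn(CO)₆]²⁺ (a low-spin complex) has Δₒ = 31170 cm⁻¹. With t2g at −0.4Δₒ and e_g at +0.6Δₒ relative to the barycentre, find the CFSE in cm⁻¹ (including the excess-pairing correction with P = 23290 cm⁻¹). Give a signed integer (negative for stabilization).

-15760

CO is neutral, so the +2 overall charge sits on Mn: oxidation state +2.
Mn is in group 7, so Mn²⁺ is d⁵ (7 − 2 = 5).
The d⁵ electrons fill as t2g^5 e_g^0.
The orbital stabilization is -2.0Δₒ = -2.0 × 31170 = -62340 cm⁻¹.
Pairing penalty: 2 pairs vs 0 in the high-spin reference → 2 extra × P = 46580 cm⁻¹.
Combining: -62340 + 46580 = -15760 cm⁻¹.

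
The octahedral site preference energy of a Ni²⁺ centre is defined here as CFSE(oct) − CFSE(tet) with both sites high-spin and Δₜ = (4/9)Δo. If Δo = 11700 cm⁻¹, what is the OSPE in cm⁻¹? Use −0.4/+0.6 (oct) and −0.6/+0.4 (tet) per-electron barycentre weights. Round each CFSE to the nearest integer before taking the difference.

-9880

Group 10 minus oxidation state +2 gives a d⁸ configuration for Ni²⁺.
In an octahedral site d⁸ (HS) is t₂g⁶ eg², giving CFSE(oct) = -1.2Δo = -14040 cm⁻¹.
Tetrahedral: e⁴ t₂⁴, CFSE = 4(−0.6) + 4(+0.4) = -0.8Δₜ = -0.8 × (4/9) × 11700 = -4160 cm⁻¹.
OSPE = -14040 − (-4160) = -9880 cm⁻¹.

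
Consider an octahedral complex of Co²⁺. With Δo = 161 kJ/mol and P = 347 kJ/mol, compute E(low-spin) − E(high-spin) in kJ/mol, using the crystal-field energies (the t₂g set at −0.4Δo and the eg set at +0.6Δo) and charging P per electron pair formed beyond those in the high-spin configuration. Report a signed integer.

186

Co²⁺: group 9, so d-count = 9 − 2 = 7.
High-spin d⁷ fills as t₂g⁵ eg² with CFSE 5(−0.4) + 2(+0.6) = -0.8Δo = -129 kJ/mol.
Low-spin: t₂g⁶ eg¹, orbital CFSE = -1.8Δo = -290 kJ/mol; plus 1 excess pair × P = +347 kJ/mol; total 57 kJ/mol.
E(LS) − E(HS) = 57 − (-129) = 186 kJ/mol.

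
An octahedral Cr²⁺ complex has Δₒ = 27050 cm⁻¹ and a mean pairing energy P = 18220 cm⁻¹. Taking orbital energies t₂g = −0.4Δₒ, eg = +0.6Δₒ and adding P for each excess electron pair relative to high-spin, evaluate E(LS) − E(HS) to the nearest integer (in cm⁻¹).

-8830

Cr is in group 6, so Cr²⁺ is d⁴ (6 − 2 = 4).
In the high-spin limit (t₂g³ eg¹) the orbital term is -0.6Δₒ = -16230 cm⁻¹, with no excess pairing.
For low-spin the configuration is t₂g⁴ eg⁰: orbital energy -1.6 × 27050 = -43280 cm⁻¹, and 1 additional pair relative to high-spin adds 18220 cm⁻¹, giving -25060 cm⁻¹.
The difference is -25060 − (-16230) = -8830 cm⁻¹, so low-spin lies lower.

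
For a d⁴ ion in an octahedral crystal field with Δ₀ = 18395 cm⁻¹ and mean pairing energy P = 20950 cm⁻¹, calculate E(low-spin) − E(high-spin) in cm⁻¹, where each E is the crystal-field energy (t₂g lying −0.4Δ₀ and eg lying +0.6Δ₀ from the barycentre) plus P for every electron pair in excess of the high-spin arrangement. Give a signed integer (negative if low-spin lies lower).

2555

In the high-spin limit (t₂g³ eg¹) the orbital term is -0.6Δ₀ = -11037 cm⁻¹, with no excess pairing.
Low-spin t₂g⁴ eg⁰ gives -1.6Δ₀ = -29432 cm⁻¹, but forming 1 extra pair costs 1P = 20950 cm⁻¹, so E(LS) = -29432 + 20950 = -8482 cm⁻¹.
The difference is -8482 − (-11037) = 2555 cm⁻¹, so high-spin lies lower.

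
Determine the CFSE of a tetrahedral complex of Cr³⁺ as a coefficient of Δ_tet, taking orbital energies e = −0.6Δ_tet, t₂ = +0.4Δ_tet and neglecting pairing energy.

Cr is in group 6, so Cr³⁺ is d³ (6 − 3 = 3).
Tetrahedral fields are weak (Δₜ ≈ 4/9 Δₒ), so electrons fill high-spin.
Configuration: e² t₂¹.
CFSE = 2(-0.6Δ_tet) + 1(0.4Δ_tet) = -1.2Δ_tet + 0.4Δ_tet = -0.8Δ_tet.

-0.8 Δ_tet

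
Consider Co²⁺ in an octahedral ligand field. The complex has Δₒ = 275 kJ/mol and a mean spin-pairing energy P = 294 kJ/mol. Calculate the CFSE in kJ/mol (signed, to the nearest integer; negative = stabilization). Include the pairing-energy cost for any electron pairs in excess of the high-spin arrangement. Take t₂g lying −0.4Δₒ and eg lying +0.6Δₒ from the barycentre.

-220

Group 9 minus oxidation state +2 gives a d⁷ configuration for Co²⁺.
With Δₒ < P the complex is high-spin.
Filling d⁷ accordingly: t₂g⁵ eg².
Orbital CFSE = -0.8Δₒ = -0.8 × 275 = -220 kJ/mol.
High-spin has no excess pairs, so no pairing correction applies.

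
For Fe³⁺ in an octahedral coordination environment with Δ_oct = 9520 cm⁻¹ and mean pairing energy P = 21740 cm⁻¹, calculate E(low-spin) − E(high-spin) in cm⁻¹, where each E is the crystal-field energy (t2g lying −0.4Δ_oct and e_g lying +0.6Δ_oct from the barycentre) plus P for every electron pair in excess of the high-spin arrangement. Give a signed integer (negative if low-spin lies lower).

Fe sits in group 8; removing 3 electrons leaves Fe³⁺ with 8 − 3 = 5 d electrons.
High-spin d⁵ fills as t2g^3 e_g^2 with CFSE 3(−0.4) + 2(+0.6) = 0.0Δ_oct = 0 cm⁻¹.
Low-spin: t2g^5 e_g^0, orbital CFSE = -2.0Δ_oct = -19040 cm⁻¹; plus 2 excess pairs × P = +43480 cm⁻¹; total 24440 cm⁻¹.
Thus E(LS) − E(HS) = 24440 cm⁻¹.

24440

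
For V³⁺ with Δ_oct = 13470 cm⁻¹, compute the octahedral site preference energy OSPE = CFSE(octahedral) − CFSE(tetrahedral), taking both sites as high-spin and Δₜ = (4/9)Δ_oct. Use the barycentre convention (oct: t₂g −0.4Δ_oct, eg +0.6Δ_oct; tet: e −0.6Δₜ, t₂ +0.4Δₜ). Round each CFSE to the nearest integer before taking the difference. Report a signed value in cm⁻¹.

V³⁺: group 5, so d-count = 5 − 3 = 2.
Octahedral (high-spin): t₂g² eg⁰, CFSE = 2(−0.4) + 0(+0.6) = -0.8Δ_oct = -0.8 × 13470 = -10776 cm⁻¹.
Tetrahedral e² t₂⁰ gives -1.2Δₜ = -1.2 × (4/9) × 13470 = -7184 cm⁻¹.
OSPE = CFSE(oct) − CFSE(tet) = -10776 − (-7184) = -3592 cm⁻¹.

-3592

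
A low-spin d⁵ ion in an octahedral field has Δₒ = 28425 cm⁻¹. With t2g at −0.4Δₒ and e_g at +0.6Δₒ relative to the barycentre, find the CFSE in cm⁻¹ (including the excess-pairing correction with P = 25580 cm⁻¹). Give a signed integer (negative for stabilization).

Configuration: t2g^5 e_g^0.
Orbital CFSE = 5(-0.4) + 0(0.6) = -2.0Δₒ = -2.0 × 28425 = -56850 cm⁻¹.
Pairing penalty: 2 pairs vs 0 in the high-spin reference → 2 extra × P = 51160 cm⁻¹.
Combining: -56850 + 51160 = -5690 cm⁻¹.

-5690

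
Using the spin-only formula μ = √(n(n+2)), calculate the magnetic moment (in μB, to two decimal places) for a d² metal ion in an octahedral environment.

2.83 μB

Configuration: t₂g² eg⁰ → 2 unpaired electrons.
μ(spin-only) = √[2(2+2)] = √8 ≈ 2.83 μB.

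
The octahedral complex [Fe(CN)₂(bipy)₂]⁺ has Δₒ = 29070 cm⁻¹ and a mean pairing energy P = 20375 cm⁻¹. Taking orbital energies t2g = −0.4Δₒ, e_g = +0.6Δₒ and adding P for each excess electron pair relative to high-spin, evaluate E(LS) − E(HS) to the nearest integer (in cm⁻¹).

-17390

Ligand charges: 2×(-1) from CN⁻ and 2×(+0) from bipy sum to -2; with overall charge +1, Fe is +3.
Group 8 minus oxidation state +3 gives a d⁵ configuration for Fe³⁺.
High-spin d⁵ fills as t2g^3 e_g^2 with CFSE 3(−0.4) + 2(+0.6) = 0.0Δₒ = 0 cm⁻¹.
For low-spin the configuration is t2g^5 e_g^0: orbital energy -2.0 × 29070 = -58140 cm⁻¹, and 2 additional pairs relative to high-spin add 40750 cm⁻¹, giving -17390 cm⁻¹.
Thus E(LS) − E(HS) = -17390 cm⁻¹.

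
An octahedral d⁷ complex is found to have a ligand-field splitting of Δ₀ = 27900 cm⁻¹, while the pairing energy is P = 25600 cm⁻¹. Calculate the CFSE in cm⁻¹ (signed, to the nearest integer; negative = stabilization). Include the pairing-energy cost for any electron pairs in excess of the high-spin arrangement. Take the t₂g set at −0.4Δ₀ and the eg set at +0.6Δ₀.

Δ₀ > P, so pairing is preferred: the ground state is low-spin.
Configuration: t₂g⁶ eg¹.
Orbital CFSE = -1.8Δ₀ = -1.8 × 27900 = -50220 cm⁻¹.
Excess pairs vs high-spin: 3 − 2 = 1; pairing cost = +25600 cm⁻¹.
Net CFSE = -50220 + 25600 = -24620 cm⁻¹.

-24620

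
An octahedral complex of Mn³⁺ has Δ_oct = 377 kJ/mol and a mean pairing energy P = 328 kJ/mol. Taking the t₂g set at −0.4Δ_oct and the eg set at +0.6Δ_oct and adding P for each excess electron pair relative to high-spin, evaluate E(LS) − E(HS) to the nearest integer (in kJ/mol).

Mn is in group 7, so Mn³⁺ is d⁴ (7 − 3 = 4).
In the high-spin limit (t₂g³ eg¹) the orbital term is -0.6Δ_oct = -226 kJ/mol, with no excess pairing.
Low-spin t₂g⁴ eg⁰ gives -1.6Δ_oct = -603 kJ/mol, but forming 1 extra pair costs 1P = 328 kJ/mol, so E(LS) = -603 + 328 = -275 kJ/mol.
The difference is -275 − (-226) = -49 kJ/mol, so low-spin lies lower.

-49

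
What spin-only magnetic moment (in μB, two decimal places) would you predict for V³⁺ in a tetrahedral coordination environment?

Group 5 minus oxidation state +3 gives a d² configuration for V³⁺.
Tetrahedral fields are weak (Δₜ ≈ 4/9 Δₒ), so electrons fill high-spin.
Configuration: e² t₂⁰ → 2 unpaired electrons.
μ(spin-only) = √[2(2+2)] = √8 ≈ 2.83 μB.

2.83 μB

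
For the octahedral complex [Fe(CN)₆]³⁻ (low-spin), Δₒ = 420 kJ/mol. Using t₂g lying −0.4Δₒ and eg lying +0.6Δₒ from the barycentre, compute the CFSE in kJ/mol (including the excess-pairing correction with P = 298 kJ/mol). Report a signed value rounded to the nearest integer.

-244

Each CN⁻ contributes -1; 6 × (-1) = -6. With overall charge -3, Fe is in the +3 oxidation state.
Fe is in group 8, so Fe³⁺ is d⁵ (8 − 3 = 5).
Electron filling gives t₂g⁵ eg⁰.
Orbital CFSE = 5(-0.4) + 0(0.6) = -2.0Δₒ = -2.0 × 420 = -840 kJ/mol.
Pairing penalty: 2 pairs vs 0 in the high-spin reference → 2 extra × P = 596 kJ/mol.
Net CFSE = -840 + 596 = -244 kJ/mol.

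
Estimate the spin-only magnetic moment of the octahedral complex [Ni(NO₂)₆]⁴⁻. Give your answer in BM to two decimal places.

2.83 BM

Each NO₂⁻ contributes -1; 6 × (-1) = -6. With overall charge -4, Ni is in the +2 oxidation state.
Ni is in group 10, so Ni²⁺ is d⁸ (10 − 2 = 8).
Configuration: t₂g⁶ eg² → 2 unpaired electrons.
μ(spin-only) = √[2(2+2)] = √8 ≈ 2.83 BM.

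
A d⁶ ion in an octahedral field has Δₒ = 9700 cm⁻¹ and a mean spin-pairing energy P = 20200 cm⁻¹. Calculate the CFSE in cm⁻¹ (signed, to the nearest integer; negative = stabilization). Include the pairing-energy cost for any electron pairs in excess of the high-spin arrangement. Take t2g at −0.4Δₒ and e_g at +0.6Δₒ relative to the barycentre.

Here Δₒ < P (9700 < 20200), so the high-spin state is favoured.
Configuration: t2g^4 e_g^2.
Orbital CFSE = -0.4Δₒ = -0.4 × 9700 = -3880 cm⁻¹.
High-spin has no excess pairs, so no pairing correction applies.

-3880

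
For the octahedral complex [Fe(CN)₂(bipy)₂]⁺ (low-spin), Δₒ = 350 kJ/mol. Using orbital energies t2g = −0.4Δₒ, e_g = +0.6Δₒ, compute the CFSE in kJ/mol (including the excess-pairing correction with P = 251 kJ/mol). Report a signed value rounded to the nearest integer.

-198

Ligand charges: 2×(-1) from CN⁻ and 2×(+0) from bipy sum to -2; with overall charge +1, Fe is +3.
Fe³⁺: group 8, so d-count = 8 − 3 = 5.
The d⁵ electrons fill as t2g^5 e_g^0.
The orbital stabilization is -2.0Δₒ = -2.0 × 350 = -700 kJ/mol.
Pairing penalty: 2 pairs vs 0 in the high-spin reference → 2 extra × P = 502 kJ/mol.
Net CFSE = -700 + 502 = -198 kJ/mol.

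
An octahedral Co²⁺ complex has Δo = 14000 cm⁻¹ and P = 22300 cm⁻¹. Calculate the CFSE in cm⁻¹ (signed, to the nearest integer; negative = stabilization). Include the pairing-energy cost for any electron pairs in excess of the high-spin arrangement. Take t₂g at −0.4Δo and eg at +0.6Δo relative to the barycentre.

Co²⁺: group 9, so d-count = 9 − 2 = 7.
Here Δo < P (14000 < 22300), so the high-spin state is favoured.
That gives t₂g⁵ eg².
Orbital CFSE = -0.8Δo = -0.8 × 14000 = -11200 cm⁻¹.
High-spin has no excess pairs, so no pairing correction applies.

-11200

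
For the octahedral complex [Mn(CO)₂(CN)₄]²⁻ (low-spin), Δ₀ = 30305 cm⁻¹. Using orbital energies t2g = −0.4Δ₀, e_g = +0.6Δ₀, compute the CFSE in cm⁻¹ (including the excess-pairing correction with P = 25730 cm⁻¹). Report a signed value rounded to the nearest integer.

-9150

Ligand charges: 2×(+0) from CO and 4×(-1) from CN⁻ sum to -4; with overall charge -2, Mn is +2.
Group 7 minus oxidation state +2 gives a d⁵ configuration for Mn²⁺.
Configuration: t2g^5 e_g^0.
CFSE(orbital) = 5×(-0.4Δ₀) + 0×(0.6Δ₀) = -2.0Δ₀; with Δ₀ = 30305 cm⁻¹ that is -60610 cm⁻¹.
High-spin d⁵ would be t2g^3 e_g^2 with 0 pairs; low-spin has 2, so 2 excess pairs cost +2P = +51460 cm⁻¹.
Net CFSE = -60610 + 51460 = -9150 cm⁻¹.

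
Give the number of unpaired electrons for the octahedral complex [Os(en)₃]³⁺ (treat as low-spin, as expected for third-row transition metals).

1

en is neutral, so the +3 overall charge sits on Os: oxidation state +3.
Group 8 minus oxidation state +3 gives a d⁵ configuration for Os³⁺.
Configuration: t2g^5 e_g^0, giving 1 unpaired electron.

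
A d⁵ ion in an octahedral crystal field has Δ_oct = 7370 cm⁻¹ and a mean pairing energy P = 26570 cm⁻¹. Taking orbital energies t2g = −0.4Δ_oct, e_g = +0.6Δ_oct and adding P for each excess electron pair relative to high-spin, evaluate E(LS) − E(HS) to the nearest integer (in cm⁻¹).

High-spin d⁵ fills as t2g^3 e_g^2 with CFSE 3(−0.4) + 2(+0.6) = 0.0Δ_oct = 0 cm⁻¹.
Low-spin t2g^5 e_g^0 gives -2.0Δ_oct = -14740 cm⁻¹, but forming 2 extra pairs costs 2P = 53140 cm⁻¹, so E(LS) = -14740 + 53140 = 38400 cm⁻¹.
E(LS) − E(HS) = 38400 − (0) = 38400 cm⁻¹.

38400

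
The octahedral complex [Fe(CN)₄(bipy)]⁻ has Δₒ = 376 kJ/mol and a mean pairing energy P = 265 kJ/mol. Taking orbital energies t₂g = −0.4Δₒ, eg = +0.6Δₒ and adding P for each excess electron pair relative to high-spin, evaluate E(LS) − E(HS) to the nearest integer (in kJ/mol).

-222

Ligand charges: 4×(-1) from CN⁻ and 1×(+0) from bipy sum to -4; with overall charge -1, Fe is +3.
Fe is in group 8, so Fe³⁺ is d⁵ (8 − 3 = 5).
High-spin: t₂g³ eg², CFSE = 0.0Δₒ = 0 kJ/mol.
For low-spin the configuration is t₂g⁵ eg⁰: orbital energy -2.0 × 376 = -752 kJ/mol, and 2 additional pairs relative to high-spin add 530 kJ/mol, giving -222 kJ/mol.
The difference is -222 − (0) = -222 kJ/mol, so low-spin lies lower.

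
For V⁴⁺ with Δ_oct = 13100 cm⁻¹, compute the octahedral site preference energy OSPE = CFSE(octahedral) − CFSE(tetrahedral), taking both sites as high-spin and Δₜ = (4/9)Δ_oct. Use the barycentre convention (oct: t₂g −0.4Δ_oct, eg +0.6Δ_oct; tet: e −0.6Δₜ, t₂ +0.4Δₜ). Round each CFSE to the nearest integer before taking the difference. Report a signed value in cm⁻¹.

-1747

Group 5 minus oxidation state +4 gives a d¹ configuration for V⁴⁺.
Octahedral high-spin t₂g¹ eg⁰: CFSE = -0.4 × 13100 = -5240 cm⁻¹.
In a tetrahedral site the filling is e¹ t₂⁰: CFSE(tet) = -0.6Δₜ = -0.6 × (4/9)(13100) = -3493 cm⁻¹.
OSPE = -5240 − (-3493) = -1747 cm⁻¹.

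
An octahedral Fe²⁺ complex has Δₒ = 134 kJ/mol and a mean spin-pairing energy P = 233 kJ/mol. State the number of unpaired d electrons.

Fe²⁺: group 8, so d-count = 8 − 2 = 6.
Δₒ < P, so pairing is avoided: the ground state is high-spin.
Filling d⁶ accordingly: t2g^4 e_g^2.
Unpaired electrons: 4.

4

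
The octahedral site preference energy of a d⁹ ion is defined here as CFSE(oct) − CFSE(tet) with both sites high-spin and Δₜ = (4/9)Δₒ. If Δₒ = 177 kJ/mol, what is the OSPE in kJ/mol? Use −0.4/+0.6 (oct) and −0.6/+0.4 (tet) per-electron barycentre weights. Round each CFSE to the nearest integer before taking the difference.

-75

Octahedral high-spin t2g^6 e_g^3: CFSE = -0.6 × 177 = -106 kJ/mol.
Tetrahedral e^4 t2^5 gives -0.4Δₜ = -0.4 × (4/9) × 177 = -31 kJ/mol.
OSPE = CFSE(oct) − CFSE(tet) = -106 − (-31) = -75 kJ/mol.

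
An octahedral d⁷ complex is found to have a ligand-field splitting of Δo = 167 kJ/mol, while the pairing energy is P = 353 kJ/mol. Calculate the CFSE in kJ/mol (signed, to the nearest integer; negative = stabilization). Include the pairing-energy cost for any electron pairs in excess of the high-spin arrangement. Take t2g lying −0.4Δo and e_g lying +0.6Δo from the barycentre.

Δo < P, so pairing is avoided: the ground state is high-spin.
Filling d⁷ accordingly: t2g^5 e_g^2.
Orbital CFSE = -0.8Δo = -0.8 × 167 = -134 kJ/mol.
High-spin has no excess pairs, so no pairing correction applies.

-134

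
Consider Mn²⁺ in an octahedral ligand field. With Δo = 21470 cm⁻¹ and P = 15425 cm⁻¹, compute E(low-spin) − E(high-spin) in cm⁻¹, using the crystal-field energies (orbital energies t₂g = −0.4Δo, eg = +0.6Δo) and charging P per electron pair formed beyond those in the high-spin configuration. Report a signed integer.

Mn is in group 7, so Mn²⁺ is d⁵ (7 − 2 = 5).
High-spin d⁵ fills as t₂g³ eg² with CFSE 3(−0.4) + 2(+0.6) = 0.0Δo = 0 cm⁻¹.
Low-spin t₂g⁵ eg⁰ gives -2.0Δo = -42940 cm⁻¹, but forming 2 extra pairs costs 2P = 30850 cm⁻¹, so E(LS) = -42940 + 30850 = -12090 cm⁻¹.
Thus E(LS) − E(HS) = -12090 cm⁻¹.

-12090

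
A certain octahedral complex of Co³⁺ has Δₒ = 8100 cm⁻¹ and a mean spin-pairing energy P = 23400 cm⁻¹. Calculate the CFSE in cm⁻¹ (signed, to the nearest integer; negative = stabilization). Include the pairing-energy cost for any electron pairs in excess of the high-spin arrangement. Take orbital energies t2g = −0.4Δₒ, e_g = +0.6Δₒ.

Group 9 minus oxidation state +3 gives a d⁶ configuration for Co³⁺.
With Δₒ < P the complex is high-spin.
Configuration: t2g^4 e_g^2.
Orbital CFSE = -0.4Δₒ = -0.4 × 8100 = -3240 cm⁻¹.
High-spin has no excess pairs, so no pairing correction applies.

-3240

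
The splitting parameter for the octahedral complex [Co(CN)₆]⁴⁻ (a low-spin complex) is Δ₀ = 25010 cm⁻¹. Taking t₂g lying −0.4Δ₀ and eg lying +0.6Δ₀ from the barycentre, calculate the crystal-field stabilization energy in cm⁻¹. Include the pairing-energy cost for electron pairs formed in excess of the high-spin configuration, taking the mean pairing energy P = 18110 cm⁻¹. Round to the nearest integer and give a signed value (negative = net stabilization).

Each CN⁻ contributes -1; 6 × (-1) = -6. With overall charge -4, Co is in the +2 oxidation state.
Co sits in group 9; removing 2 electrons leaves Co²⁺ with 9 − 2 = 7 d electrons.
The d⁷ electrons fill as t₂g⁶ eg¹.
CFSE(orbital) = 6×(-0.4Δ₀) + 1×(0.6Δ₀) = -1.8Δ₀; with Δ₀ = 25010 cm⁻¹ that is -45018 cm⁻¹.
Relative to high-spin t₂g⁵ eg² (2 paired), the low-spin configuration has 1 additional pair, contributing +1 × 18110 = +18110 cm⁻¹.
Net CFSE = -45018 + 18110 = -26908 cm⁻¹.

-26908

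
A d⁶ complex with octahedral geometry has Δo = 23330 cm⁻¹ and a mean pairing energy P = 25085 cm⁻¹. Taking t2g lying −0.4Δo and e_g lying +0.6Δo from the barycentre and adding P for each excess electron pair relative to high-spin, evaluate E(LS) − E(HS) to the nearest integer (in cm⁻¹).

3510

In the high-spin limit (t2g^4 e_g^2) the orbital term is -0.4Δo = -9332 cm⁻¹, with no excess pairing.
Low-spin t2g^6 e_g^0 gives -2.4Δo = -55992 cm⁻¹, but forming 2 extra pairs costs 2P = 50170 cm⁻¹, so E(LS) = -55992 + 50170 = -5822 cm⁻¹.
The difference is -5822 − (-9332) = 3510 cm⁻¹, so high-spin lies lower.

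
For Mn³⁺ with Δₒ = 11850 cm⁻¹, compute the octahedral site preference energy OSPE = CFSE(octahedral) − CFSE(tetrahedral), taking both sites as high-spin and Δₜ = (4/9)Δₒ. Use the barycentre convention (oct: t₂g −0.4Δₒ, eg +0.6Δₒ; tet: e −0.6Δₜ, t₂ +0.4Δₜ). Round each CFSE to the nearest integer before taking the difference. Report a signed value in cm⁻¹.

-5003

Group 7 minus oxidation state +3 gives a d⁴ configuration for Mn³⁺.
Octahedral (high-spin): t₂g³ eg¹, CFSE = 3(−0.4) + 1(+0.6) = -0.6Δₒ = -0.6 × 11850 = -7110 cm⁻¹.
Tetrahedral e² t₂² gives -0.4Δₜ = -0.4 × (4/9) × 11850 = -2107 cm⁻¹.
OSPE = -7110 − (-2107) = -5003 cm⁻¹.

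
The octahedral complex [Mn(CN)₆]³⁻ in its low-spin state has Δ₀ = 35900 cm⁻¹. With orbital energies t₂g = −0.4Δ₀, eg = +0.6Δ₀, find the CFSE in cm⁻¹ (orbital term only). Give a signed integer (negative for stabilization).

-57440

Each CN⁻ contributes -1; 6 × (-1) = -6. With overall charge -3, Mn is in the +3 oxidation state.
Mn³⁺: group 7, so d-count = 7 − 3 = 4.
The d⁴ electrons fill as t₂g⁴ eg⁰.
The orbital stabilization is -1.6Δ₀ = -1.6 × 35900 = -57440 cm⁻¹.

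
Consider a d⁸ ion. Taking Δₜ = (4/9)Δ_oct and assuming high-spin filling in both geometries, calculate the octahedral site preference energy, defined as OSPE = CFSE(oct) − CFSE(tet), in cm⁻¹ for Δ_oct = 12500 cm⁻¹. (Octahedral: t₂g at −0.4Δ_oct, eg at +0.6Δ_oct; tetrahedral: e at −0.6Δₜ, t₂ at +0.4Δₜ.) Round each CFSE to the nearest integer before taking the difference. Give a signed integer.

-10556

Octahedral (high-spin): t2g^6 e_g^2, CFSE = 6(−0.4) + 2(+0.6) = -1.2Δ_oct = -1.2 × 12500 = -15000 cm⁻¹.
Tetrahedral: e^4 t2^4, CFSE = 4(−0.6) + 4(+0.4) = -0.8Δₜ = -0.8 × (4/9) × 12500 = -4444 cm⁻¹.
OSPE = CFSE(oct) − CFSE(tet) = -15000 − (-4444) = -10556 cm⁻¹.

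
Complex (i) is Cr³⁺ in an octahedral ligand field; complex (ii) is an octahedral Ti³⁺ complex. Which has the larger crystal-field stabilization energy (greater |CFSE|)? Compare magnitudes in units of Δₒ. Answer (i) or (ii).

(i)

(i): Group 6 minus oxidation state +3 gives a d³ configuration for Cr³⁺; For octahedral d³ the high- and low-spin configurations coincide; t₂g³ eg⁰, CFSE = -1.2Δₒ.
(ii): Group 4 minus oxidation state +3 gives a d¹ configuration for Ti³⁺; t₂g¹ eg⁰, CFSE = -0.4Δₒ.
So (i) has the larger |CFSE|.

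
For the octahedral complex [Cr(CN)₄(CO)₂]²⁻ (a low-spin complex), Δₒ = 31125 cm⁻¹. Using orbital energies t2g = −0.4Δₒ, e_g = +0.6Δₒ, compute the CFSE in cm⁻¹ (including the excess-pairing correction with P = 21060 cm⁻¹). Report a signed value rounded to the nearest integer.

-28740

Ligand charges: 4×(-1) from CN⁻ and 2×(+0) from CO sum to -4; with overall charge -2, Cr is +2.
Cr is in group 6, so Cr²⁺ is d⁴ (6 − 2 = 4).
Electron filling gives t2g^4 e_g^0.
Orbital CFSE = 4(-0.4) + 0(0.6) = -1.6Δₒ = -1.6 × 31125 = -49800 cm⁻¹.
Pairing penalty: 1 pair vs 0 in the high-spin reference → 1 extra × P = 21060 cm⁻¹.
Net CFSE = -49800 + 21060 = -28740 cm⁻¹.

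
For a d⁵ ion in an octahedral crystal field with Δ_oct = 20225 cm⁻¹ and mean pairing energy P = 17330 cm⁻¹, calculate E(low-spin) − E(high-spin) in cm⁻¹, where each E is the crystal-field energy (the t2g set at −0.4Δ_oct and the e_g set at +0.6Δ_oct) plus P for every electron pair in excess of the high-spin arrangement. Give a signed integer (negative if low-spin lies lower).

High-spin: t2g^3 e_g^2, CFSE = 0.0Δ_oct = 0 cm⁻¹.
Low-spin: t2g^5 e_g^0, orbital CFSE = -2.0Δ_oct = -40450 cm⁻¹; plus 2 excess pairs × P = +34660 cm⁻¹; total -5790 cm⁻¹.
The difference is -5790 − (0) = -5790 cm⁻¹, so low-spin lies lower.

-5790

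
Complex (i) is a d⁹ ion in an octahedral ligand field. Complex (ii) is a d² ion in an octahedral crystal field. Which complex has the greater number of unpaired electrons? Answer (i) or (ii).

(i): For octahedral d⁹ the high- and low-spin configurations coincide; t₂g⁶ eg³ → 1 unpaired.
(ii): t2g^2 e_g^0 → 2 unpaired.
So (ii) has more unpaired electrons.

(ii)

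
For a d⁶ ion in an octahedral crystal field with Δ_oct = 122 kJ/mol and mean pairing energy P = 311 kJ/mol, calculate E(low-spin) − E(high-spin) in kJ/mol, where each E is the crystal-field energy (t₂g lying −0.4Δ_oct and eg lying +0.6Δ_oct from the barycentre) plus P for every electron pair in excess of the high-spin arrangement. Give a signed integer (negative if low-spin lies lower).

378

In the high-spin limit (t₂g⁴ eg²) the orbital term is -0.4Δ_oct = -49 kJ/mol, with no excess pairing.
Low-spin t₂g⁶ eg⁰ gives -2.4Δ_oct = -293 kJ/mol, but forming 2 extra pairs costs 2P = 622 kJ/mol, so E(LS) = -293 + 622 = 329 kJ/mol.
Thus E(LS) − E(HS) = 378 kJ/mol.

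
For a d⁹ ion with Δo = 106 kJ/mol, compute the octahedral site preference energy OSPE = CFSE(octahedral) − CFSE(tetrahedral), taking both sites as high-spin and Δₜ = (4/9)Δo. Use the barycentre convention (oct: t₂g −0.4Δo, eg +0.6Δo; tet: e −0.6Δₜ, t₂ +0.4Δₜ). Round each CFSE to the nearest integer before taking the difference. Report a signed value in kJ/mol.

-45

In an octahedral site d⁹ (HS) is t₂g⁶ eg³, giving CFSE(oct) = -0.6Δo = -64 kJ/mol.
Tetrahedral e⁴ t₂⁵ gives -0.4Δₜ = -0.4 × (4/9) × 106 = -19 kJ/mol.
OSPE = -64 − (-19) = -45 kJ/mol.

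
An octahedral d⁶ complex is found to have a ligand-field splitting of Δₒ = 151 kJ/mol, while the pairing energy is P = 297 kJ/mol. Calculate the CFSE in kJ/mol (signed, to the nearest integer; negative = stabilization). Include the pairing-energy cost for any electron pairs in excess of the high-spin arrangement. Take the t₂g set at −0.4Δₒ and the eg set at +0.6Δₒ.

-60

Δₒ < P, so pairing is avoided: the ground state is high-spin.
That gives t₂g⁴ eg².
Orbital CFSE = -0.4Δₒ = -0.4 × 151 = -60 kJ/mol.
High-spin has no excess pairs, so no pairing correction applies.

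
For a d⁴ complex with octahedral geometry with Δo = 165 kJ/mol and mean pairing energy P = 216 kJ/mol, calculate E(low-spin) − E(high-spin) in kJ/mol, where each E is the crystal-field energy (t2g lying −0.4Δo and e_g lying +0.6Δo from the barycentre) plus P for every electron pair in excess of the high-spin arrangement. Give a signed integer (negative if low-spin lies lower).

51

In the high-spin limit (t2g^3 e_g^1) the orbital term is -0.6Δo = -99 kJ/mol, with no excess pairing.
Low-spin t2g^4 e_g^0 gives -1.6Δo = -264 kJ/mol, but forming 1 extra pair costs 1P = 216 kJ/mol, so E(LS) = -264 + 216 = -48 kJ/mol.
The difference is -48 − (-99) = 51 kJ/mol, so high-spin lies lower.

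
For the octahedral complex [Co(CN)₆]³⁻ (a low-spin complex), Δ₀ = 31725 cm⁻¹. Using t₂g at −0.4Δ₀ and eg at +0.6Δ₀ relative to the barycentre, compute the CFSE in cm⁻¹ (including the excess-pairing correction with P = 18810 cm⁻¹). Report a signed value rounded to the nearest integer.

Each CN⁻ contributes -1; 6 × (-1) = -6. With overall charge -3, Co is in the +3 oxidation state.
Co is in group 9, so Co³⁺ is d⁶ (9 − 3 = 6).
Electron filling gives t₂g⁶ eg⁰.
Orbital CFSE = 6(-0.4) + 0(0.6) = -2.4Δ₀ = -2.4 × 31725 = -76140 cm⁻¹.
Relative to high-spin t₂g⁴ eg² (1 paired), the low-spin configuration has 2 additional pairs, contributing +2 × 18810 = +37620 cm⁻¹.
Net CFSE = -76140 + 37620 = -38520 cm⁻¹.

-38520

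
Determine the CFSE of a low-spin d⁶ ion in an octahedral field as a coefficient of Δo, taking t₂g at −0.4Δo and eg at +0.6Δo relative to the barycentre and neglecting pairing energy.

Configuration: t₂g⁶ eg⁰.
CFSE = 6(-0.4Δo) + 0(0.6Δo) = -2.4Δo + 0.0Δo = -2.4Δo.

-2.4 Δo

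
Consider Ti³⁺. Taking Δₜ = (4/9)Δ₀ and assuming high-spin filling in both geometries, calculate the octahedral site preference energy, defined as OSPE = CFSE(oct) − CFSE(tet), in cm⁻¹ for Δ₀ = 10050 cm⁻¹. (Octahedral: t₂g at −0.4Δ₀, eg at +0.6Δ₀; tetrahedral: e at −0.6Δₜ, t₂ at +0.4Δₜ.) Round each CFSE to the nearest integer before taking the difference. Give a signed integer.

Ti is in group 4, so Ti³⁺ is d¹ (4 − 3 = 1).
Octahedral high-spin t₂g¹ eg⁰: CFSE = -0.4 × 10050 = -4020 cm⁻¹.
In a tetrahedral site the filling is e¹ t₂⁰: CFSE(tet) = -0.6Δₜ = -0.6 × (4/9)(10050) = -2680 cm⁻¹.
OSPE = CFSE(oct) − CFSE(tet) = -4020 − (-2680) = -1340 cm⁻¹.

-1340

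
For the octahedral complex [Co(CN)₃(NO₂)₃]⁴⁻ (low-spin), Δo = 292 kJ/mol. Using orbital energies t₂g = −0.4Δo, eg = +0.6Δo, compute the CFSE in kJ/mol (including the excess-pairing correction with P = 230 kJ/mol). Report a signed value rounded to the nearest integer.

Ligand charges: 3×(-1) from CN⁻ and 3×(-1) from NO₂⁻ sum to -6; with overall charge -4, Co is +2.
Co is in group 9, so Co²⁺ is d⁷ (9 − 2 = 7).
The d⁷ electrons fill as t₂g⁶ eg¹.
Orbital CFSE = 6(-0.4) + 1(0.6) = -1.8Δo = -1.8 × 292 = -526 kJ/mol.
Pairing penalty: 3 pairs vs 2 in the high-spin reference → 1 extra × P = 230 kJ/mol.
Net CFSE = -526 + 230 = -296 kJ/mol.

-296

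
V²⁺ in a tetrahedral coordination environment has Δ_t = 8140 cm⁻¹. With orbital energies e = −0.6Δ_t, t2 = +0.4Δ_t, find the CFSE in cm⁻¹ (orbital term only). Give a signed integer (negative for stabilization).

V is in group 5, so V²⁺ is d³ (5 − 2 = 3).
Tetrahedral splitting is small, so the complex is high-spin.
The d³ electrons fill as e^2 t2^1.
CFSE(orbital) = 2×(-0.6Δ_t) + 1×(0.4Δ_t) = -0.8Δ_t; with Δ_t = 8140 cm⁻¹ that is -6512 cm⁻¹.

-6512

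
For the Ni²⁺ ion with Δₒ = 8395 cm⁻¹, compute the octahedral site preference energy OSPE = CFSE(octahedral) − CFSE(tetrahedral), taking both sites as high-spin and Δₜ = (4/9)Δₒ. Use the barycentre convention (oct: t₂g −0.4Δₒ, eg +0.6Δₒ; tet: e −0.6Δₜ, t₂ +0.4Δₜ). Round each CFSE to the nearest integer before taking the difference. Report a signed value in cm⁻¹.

-7089

Ni is in group 10, so Ni²⁺ is d⁸ (10 − 2 = 8).
In an octahedral site d⁸ (HS) is t2g^6 e_g^2, giving CFSE(oct) = -1.2Δₒ = -10074 cm⁻¹.
Tetrahedral: e^4 t2^4, CFSE = 4(−0.6) + 4(+0.4) = -0.8Δₜ = -0.8 × (4/9) × 8395 = -2985 cm⁻¹.
OSPE = CFSE(oct) − CFSE(tet) = -10074 − (-2985) = -7089 cm⁻¹.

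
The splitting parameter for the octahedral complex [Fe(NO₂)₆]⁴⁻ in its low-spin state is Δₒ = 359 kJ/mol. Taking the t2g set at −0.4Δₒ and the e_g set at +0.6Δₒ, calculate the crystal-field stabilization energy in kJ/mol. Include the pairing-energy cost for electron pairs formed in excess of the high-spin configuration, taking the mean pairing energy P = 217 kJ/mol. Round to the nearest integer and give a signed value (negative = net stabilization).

Each NO₂⁻ contributes -1; 6 × (-1) = -6. With overall charge -4, Fe is in the +2 oxidation state.
Fe is in group 8, so Fe²⁺ is d⁶ (8 − 2 = 6).
The d⁶ electrons fill as t2g^6 e_g^0.
Orbital CFSE = 6(-0.4) + 0(0.6) = -2.4Δₒ = -2.4 × 359 = -862 kJ/mol.
Relative to high-spin t2g^4 e_g^2 (1 paired), the low-spin configuration has 2 additional pairs, contributing +2 × 217 = +434 kJ/mol.
Combining: -862 + 434 = -428 kJ/mol.

-428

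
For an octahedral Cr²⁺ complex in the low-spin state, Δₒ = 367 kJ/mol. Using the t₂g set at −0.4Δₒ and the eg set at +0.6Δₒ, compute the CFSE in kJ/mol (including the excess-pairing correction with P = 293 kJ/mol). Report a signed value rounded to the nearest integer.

Cr²⁺: group 6, so d-count = 6 − 2 = 4.
Electron filling gives t₂g⁴ eg⁰.
The orbital stabilization is -1.6Δₒ = -1.6 × 367 = -587 kJ/mol.
Pairing penalty: 1 pair vs 0 in the high-spin reference → 1 extra × P = 293 kJ/mol.
Overall CFSE = -587 + 293 = -294 kJ/mol.

-294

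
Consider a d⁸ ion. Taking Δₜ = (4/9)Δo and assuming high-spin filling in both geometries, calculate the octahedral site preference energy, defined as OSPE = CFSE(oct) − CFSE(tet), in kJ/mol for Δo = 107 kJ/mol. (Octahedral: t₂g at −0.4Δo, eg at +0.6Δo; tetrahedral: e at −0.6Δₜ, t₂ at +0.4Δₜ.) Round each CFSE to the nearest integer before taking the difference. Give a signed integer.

In an octahedral site d⁸ (HS) is t₂g⁶ eg², giving CFSE(oct) = -1.2Δo = -128 kJ/mol.
Tetrahedral e⁴ t₂⁴ gives -0.8Δₜ = -0.8 × (4/9) × 107 = -38 kJ/mol.
OSPE = -128 − (-38) = -90 kJ/mol.

-90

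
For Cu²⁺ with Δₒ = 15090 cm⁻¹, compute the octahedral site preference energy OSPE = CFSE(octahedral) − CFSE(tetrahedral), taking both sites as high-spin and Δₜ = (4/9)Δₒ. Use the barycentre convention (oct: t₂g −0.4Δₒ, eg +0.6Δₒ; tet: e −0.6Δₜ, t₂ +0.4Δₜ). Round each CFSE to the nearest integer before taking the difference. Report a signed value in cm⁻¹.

Cu sits in group 11; removing 2 electrons leaves Cu²⁺ with 11 − 2 = 9 d electrons.
In an octahedral site d⁹ (HS) is t₂g⁶ eg³, giving CFSE(oct) = -0.6Δₒ = -9054 cm⁻¹.
In a tetrahedral site the filling is e⁴ t₂⁵: CFSE(tet) = -0.4Δₜ = -0.4 × (4/9)(15090) = -2683 cm⁻¹.
Subtracting, OSPE = -9054 − (-2683) = -6371 cm⁻¹.

-6371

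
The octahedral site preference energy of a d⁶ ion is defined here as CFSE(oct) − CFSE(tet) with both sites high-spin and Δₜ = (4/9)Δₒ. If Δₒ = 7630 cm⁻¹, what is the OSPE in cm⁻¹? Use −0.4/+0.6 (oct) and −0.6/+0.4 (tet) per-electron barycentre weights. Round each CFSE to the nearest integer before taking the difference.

In an octahedral site d⁶ (HS) is t₂g⁴ eg², giving CFSE(oct) = -0.4Δₒ = -3052 cm⁻¹.
In a tetrahedral site the filling is e³ t₂³: CFSE(tet) = -0.6Δₜ = -0.6 × (4/9)(7630) = -2035 cm⁻¹.
OSPE = -3052 − (-2035) = -1017 cm⁻¹.

-1017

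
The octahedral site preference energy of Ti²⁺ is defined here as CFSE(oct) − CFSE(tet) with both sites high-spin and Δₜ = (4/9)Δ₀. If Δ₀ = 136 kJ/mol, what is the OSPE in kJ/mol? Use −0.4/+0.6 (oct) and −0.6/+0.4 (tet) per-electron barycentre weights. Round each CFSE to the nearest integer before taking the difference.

Ti is in group 4, so Ti²⁺ is d² (4 − 2 = 2).
Octahedral high-spin t₂g² eg⁰: CFSE = -0.8 × 136 = -109 kJ/mol.
Tetrahedral e² t₂⁰ gives -1.2Δₜ = -1.2 × (4/9) × 136 = -73 kJ/mol.
Subtracting, OSPE = -109 − (-73) = -36 kJ/mol.

-36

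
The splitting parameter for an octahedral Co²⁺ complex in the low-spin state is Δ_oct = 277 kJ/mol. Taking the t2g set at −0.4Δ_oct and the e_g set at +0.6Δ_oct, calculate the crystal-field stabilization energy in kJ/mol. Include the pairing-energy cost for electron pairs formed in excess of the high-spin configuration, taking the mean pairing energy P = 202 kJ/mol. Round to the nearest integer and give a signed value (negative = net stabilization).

-297

Group 9 minus oxidation state +2 gives a d⁷ configuration for Co²⁺.
Configuration: t2g^6 e_g^1.
The orbital stabilization is -1.8Δ_oct = -1.8 × 277 = -499 kJ/mol.
High-spin d⁷ would be t2g^5 e_g^2 with 2 pairs; low-spin has 3, so 1 excess pair costs +1P = +202 kJ/mol.
Net CFSE = -499 + 202 = -297 kJ/mol.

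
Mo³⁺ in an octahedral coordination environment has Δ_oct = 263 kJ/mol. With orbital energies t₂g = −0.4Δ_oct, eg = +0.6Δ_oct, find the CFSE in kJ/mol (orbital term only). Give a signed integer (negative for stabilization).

Group 6 minus oxidation state +3 gives a d³ configuration for Mo³⁺.
Electron filling gives t₂g³ eg⁰.
CFSE(orbital) = 3×(-0.4Δ_oct) + 0×(0.6Δ_oct) = -1.2Δ_oct; with Δ_oct = 263 kJ/mol that is -316 kJ/mol.

-316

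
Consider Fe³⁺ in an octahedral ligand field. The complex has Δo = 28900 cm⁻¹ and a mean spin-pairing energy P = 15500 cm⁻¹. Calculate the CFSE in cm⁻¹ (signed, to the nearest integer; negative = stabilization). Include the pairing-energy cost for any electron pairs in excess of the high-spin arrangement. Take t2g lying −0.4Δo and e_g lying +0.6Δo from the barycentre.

-26800

Fe is in group 8, so Fe³⁺ is d⁵ (8 − 3 = 5).
With Δo > P the complex is low-spin.
Configuration: t2g^5 e_g^0.
Orbital CFSE = -2.0Δo = -2.0 × 28900 = -57800 cm⁻¹.
Excess pairs vs high-spin: 2 − 0 = 2; pairing cost = +31000 cm⁻¹.
Net CFSE = -57800 + 31000 = -26800 cm⁻¹.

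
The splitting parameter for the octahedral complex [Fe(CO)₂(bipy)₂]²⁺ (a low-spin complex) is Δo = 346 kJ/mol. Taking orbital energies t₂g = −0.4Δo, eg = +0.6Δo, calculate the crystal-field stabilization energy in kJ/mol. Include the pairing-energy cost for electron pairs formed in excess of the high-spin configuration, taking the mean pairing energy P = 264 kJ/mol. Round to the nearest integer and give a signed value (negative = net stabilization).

-302

Ligand charges: 2×(+0) from CO and 2×(+0) from bipy sum to +0; with overall charge +2, Fe is +2.
Fe sits in group 8; removing 2 electrons leaves Fe²⁺ with 8 − 2 = 6 d electrons.
Electron filling gives t₂g⁶ eg⁰.
CFSE(orbital) = 6×(-0.4Δo) + 0×(0.6Δo) = -2.4Δo; with Δo = 346 kJ/mol that is -830 kJ/mol.
Pairing penalty: 3 pairs vs 1 in the high-spin reference → 2 extra × P = 528 kJ/mol.
Net CFSE = -830 + 528 = -302 kJ/mol.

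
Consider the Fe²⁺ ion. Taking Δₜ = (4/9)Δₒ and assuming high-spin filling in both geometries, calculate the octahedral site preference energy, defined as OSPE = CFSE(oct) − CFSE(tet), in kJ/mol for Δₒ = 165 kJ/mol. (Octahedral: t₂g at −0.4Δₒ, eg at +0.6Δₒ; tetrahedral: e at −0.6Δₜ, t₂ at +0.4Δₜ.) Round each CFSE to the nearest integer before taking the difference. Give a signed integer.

Fe is in group 8, so Fe²⁺ is d⁶ (8 − 2 = 6).
Octahedral high-spin t₂g⁴ eg²: CFSE = -0.4 × 165 = -66 kJ/mol.
Tetrahedral: e³ t₂³, CFSE = 3(−0.6) + 3(+0.4) = -0.6Δₜ = -0.6 × (4/9) × 165 = -44 kJ/mol.
OSPE = CFSE(oct) − CFSE(tet) = -66 − (-44) = -22 kJ/mol.

-22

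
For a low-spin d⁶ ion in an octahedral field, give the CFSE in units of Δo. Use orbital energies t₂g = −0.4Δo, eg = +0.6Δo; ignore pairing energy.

Configuration: t₂g⁶ eg⁰.
CFSE = 6(-0.4Δo) + 0(0.6Δo) = -2.4Δo + 0.0Δo = -2.4Δo.

-2.4 Δo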